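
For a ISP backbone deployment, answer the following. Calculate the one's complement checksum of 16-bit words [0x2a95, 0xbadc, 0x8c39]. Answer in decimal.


Given words: [0x2a95, 0xbadc, 0x8c39]
Step 1: Sum all words
Raw sum = 10901 + 47836 + 35897 = 94634
Step 2: Fold carry: (29098 + 1) = 29099
One's complement = ~29099 & 0xFFFF = 36436

36436


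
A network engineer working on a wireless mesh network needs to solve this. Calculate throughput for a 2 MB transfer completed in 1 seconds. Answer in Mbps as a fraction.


Given: file = 2 MB, time = 1 s
File in Mb = 2 * 8 = 16 Mb
Throughput = 16 / 1 Mbps
Throughput = 16 Mbps

16


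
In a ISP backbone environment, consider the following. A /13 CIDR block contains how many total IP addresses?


Given: CIDR prefix /13
Host bits = 32 - 13 = 19
Total addresses = 2^19 = 524288

524288


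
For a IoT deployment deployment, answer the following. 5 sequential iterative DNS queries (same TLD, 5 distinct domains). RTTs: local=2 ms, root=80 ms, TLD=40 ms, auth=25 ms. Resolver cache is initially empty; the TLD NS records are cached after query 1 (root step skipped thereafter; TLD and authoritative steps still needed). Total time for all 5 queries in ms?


Lookup 1 (cold cache): local + root + TLD + auth = 2 + 80 + 40 + 25 = 147 ms
Lookups 2..5 (TLD NS cached -> skip root; new domain -> still ask TLD and auth): local + TLD + auth = 2 + 40 + 25 = 67 ms each
Remaining 4 lookups: 4 * 67 = 268 ms
Total = 147 + 268 = 415 ms

415


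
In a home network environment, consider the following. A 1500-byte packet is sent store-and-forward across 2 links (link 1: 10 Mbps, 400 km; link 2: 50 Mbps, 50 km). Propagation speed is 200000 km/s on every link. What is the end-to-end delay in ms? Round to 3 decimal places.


Packet = 1500 bytes = 12000 bits. Store-and-forward: sum (t_trans + t_prop) per link.
Link 1: t_trans = 12000/(10*10^6) s = 1.2000 ms; t_prop = 400/200000 s = 2.0000 ms; subtotal = 3.2000 ms
Link 2: t_trans = 12000/(50*10^6) s = 0.2400 ms; t_prop = 50/200000 s = 0.2500 ms; subtotal = 0.4900 ms
End-to-end = 3.2000 + 0.4900 = 3.6900 ms -> 3.690 ms (3 dp)

3.690


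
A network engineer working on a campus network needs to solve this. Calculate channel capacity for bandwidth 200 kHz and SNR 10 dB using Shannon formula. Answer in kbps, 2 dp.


Given: B = 200 kHz, SNR = 10 dB
SNR linear = 10^(10/10) = 10
1 + SNR = 11
log2(11) = 3.4594316186
C = 200 * 1000 * 3.4594316186 = 691886.3237 bps
C = 691.886324 kbps -> 691.89 kbps (2 dp)

691.89


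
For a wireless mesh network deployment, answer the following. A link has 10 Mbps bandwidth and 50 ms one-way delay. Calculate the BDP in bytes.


Given: bandwidth = 10 Mbps, delay = 50 ms
BDP in bits = 10 * 10^6 * 50 / 1000
BDP in bits = 500000
BDP in bytes = 500000 / 8 = 62500

62500


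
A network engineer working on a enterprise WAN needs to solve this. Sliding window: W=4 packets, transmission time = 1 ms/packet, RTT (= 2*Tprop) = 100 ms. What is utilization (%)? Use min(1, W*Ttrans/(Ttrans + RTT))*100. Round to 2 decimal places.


Given: W = 4, Ttrans = 1 ms, RTT = 100 ms (= 2 * Tprop, Tprop = 50 ms)
Cycle time = Ttrans + RTT = 1 + 100 = 101 ms (first packet sent until its ACK returns)
W * Ttrans = 4 * 1 = 4 ms of sending per cycle
W * Ttrans / (Ttrans + RTT) = 4 / 101 = 0.039604
U = min(1, 0.039604) = 0.039604
U% = 3.96%

3.96


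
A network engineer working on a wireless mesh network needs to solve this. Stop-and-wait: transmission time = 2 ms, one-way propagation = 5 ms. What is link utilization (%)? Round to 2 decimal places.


Given: Ttrans = 2 ms, Tprop = 5 ms
RTT = 2 * Tprop = 2 * 5 = 10 ms
U = Ttrans / (Ttrans + RTT)
U = 2 / (2 + 10)
U = 2 / 12 = 0.166667
U% = 16.67%

16.67


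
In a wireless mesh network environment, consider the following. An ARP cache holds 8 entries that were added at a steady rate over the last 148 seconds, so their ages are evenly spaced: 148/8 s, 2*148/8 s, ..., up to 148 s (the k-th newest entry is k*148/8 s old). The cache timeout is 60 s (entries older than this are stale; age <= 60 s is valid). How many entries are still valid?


Ages are k * 148/8 s for k = 1..8 (spacing = 18.5000 s).
Entry k is valid iff k * 148/8 <= 60 iff k <= 8 * 60 / 148 = 3.2432
n_valid = floor(3.2432) = 3
(n_stale = 8 - 3 = 5)

3


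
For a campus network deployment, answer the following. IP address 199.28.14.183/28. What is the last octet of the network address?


Given: IP = 199.28.14.183, prefix = /28
Subnet mask = 255.255.255.240
Last octet of IP: 183
Last octet of mask: 240
Network last octet = 183 AND 240 = 176

176


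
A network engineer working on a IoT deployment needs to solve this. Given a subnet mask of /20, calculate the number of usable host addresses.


Given: subnet mask /20
Host bits = 32 - 20 = 12
Total addresses = 2^12 = 4096
Usable hosts = 4096 - 2 (network + broadcast) = 4094

4094


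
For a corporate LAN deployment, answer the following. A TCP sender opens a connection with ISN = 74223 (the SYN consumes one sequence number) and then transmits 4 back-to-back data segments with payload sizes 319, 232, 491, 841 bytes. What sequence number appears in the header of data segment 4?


The SYN occupies sequence number ISN = 74223, so the first data byte is ISN + 1 = 74224.
SEQ of data segment i = (ISN + 1) + sum of payload sizes of segments 1..i-1.
Segment 1: SEQ = 74224, payload = 319 bytes
Segment 2: SEQ = 74543, payload = 232 bytes
Segment 3: SEQ = 74775, payload = 491 bytes
Segment 4: SEQ = 75266, payload = 841 bytes
SEQ of segment 4 = 74224 + 319 + 232 + 491 = 75266

75266


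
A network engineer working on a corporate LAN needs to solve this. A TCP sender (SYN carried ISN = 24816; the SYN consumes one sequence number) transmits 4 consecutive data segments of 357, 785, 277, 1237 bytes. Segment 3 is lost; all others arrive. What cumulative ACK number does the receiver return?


SYN uses sequence number 24816; first data byte = ISN + 1 = 24817.
Segment 1: SEQ = 24817, len = 357 B, covers [24817, 25173]
Segment 2: SEQ = 25174, len = 785 B, covers [25174, 25958]
Segment 3: SEQ = 25959, len = 277 B, covers [25959, 26235] [LOST]
Segment 4: SEQ = 26236, len = 1237 B, covers [26236, 27472]
In-order data received: bytes [24817, 25958] (segments 1..2).
Segment 3 missing -> gap begins at byte 25959; later segments buffered out of order.
Cumulative ACK = next expected in-order byte = 24817 + 357 + 785 = 25959

25959


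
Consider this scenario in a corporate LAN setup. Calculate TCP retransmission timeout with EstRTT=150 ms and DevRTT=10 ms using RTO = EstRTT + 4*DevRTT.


Given: EstRTT = 150 ms, DevRTT = 10 ms
Timeout = EstRTT + 4 * DevRTT
4 * DevRTT = 4 * 10 = 40
Timeout = 150 + 40 = 190 ms

190


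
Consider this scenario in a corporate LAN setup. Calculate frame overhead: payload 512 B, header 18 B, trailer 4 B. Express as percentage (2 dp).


Given: payload = 512 B, header = 18 B, trailer = 4 B
Overhead bytes = header + trailer = 18 + 4 = 22
Total frame = payload + overhead = 512 + 22 = 534
Overhead % = 22 / 534 * 100 = 4.1199% -> 4.12% (2 dp)

4.12


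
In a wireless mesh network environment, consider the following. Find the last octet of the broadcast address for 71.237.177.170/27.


Given: IP = 71.237.177.170, prefix = /27
Host bits = 32 - 27 = 5
Network last octet = 170 AND mask = 160
Host part size = 2^5 - 1 = 31
Broadcast last octet = 160 OR 31 = 191

191


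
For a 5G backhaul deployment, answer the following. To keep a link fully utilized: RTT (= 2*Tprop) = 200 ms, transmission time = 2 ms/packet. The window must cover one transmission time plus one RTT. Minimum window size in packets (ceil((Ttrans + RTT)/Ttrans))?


Given: Ttrans = 2 ms, RTT = 200 ms (= 2 * Tprop, Tprop = 100 ms)
Time until first ACK returns = Ttrans + RTT = 2 + 200 = 202 ms
Need W * Ttrans >= Ttrans + RTT  ->  W >= (Ttrans + RTT) / Ttrans
(Ttrans + RTT) / Ttrans = 202 / 2 = 101
W_min = ceil(101) = 101

101


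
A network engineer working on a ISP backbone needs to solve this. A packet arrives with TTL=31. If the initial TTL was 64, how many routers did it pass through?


Given: initial TTL = 64, received TTL = 31
Hops = initial TTL - received TTL
Hops = 64 - 31 = 33

33


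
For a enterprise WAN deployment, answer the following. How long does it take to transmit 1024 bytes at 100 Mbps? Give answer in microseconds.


Given: packet = 1024 bytes, bandwidth = 100 Mbps
Packet in bits = 1024 * 8 = 8192 bits
Bandwidth = 100 * 10^6 = 100000000 bps
Time = 8192 / 100000000 seconds
Time in us = 8192 * 10^6 / 100000000 = 81.92

81.92


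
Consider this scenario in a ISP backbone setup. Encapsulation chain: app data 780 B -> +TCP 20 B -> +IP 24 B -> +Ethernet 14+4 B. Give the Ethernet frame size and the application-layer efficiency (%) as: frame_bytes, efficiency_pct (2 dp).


TCP segment = 780 + 20 = 800 B
IP packet = 800 + 24 = 824 B
Ethernet frame = 824 + 14 + 4 = 842 B
Efficiency = app / frame = 780 / 842 = 0.926366 = 92.6366% -> 92.64% (2 dp)

842, 92.64


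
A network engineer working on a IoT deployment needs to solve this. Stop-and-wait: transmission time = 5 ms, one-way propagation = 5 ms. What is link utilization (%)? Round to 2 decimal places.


Given: Ttrans = 5 ms, Tprop = 5 ms
RTT = 2 * Tprop = 2 * 5 = 10 ms
U = Ttrans / (Ttrans + RTT)
U = 5 / (5 + 10)
U = 5 / 15 = 0.333333
U% = 33.33%

33.33


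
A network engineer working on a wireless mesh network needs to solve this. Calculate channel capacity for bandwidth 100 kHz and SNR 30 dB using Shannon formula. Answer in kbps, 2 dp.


Given: B = 100 kHz, SNR = 30 dB
SNR linear = 10^(30/10) = 1000
1 + SNR = 1001
log2(1001) = 9.9672262588
C = 100 * 1000 * 9.9672262588 = 996722.6259 bps
C = 996.722626 kbps -> 996.72 kbps (2 dp)

996.72


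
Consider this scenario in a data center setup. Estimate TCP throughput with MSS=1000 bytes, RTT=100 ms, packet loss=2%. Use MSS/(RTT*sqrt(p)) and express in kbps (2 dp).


Given: MSS = 1000 bytes, RTT = 100 ms, loss = 2%
RTT in seconds = 100 / 1000 = 0.1
Loss rate = 2% = 0.02
sqrt(loss) = sqrt(0.02) = 0.141421356237
Throughput (bytes/s) = 1000 / (0.1 * 0.141421356237) = 70710.6781
Throughput (kbps) = 70710.6781 * 8 / 1000 = 565.685425 -> 565.69 kbps (2 dp)

565.69


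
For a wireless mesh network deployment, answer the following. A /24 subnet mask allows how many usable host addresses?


Given: subnet mask /24
Host bits = 32 - 24 = 8
Total addresses = 2^8 = 256
Usable hosts = 256 - 2 (network + broadcast) = 254

254


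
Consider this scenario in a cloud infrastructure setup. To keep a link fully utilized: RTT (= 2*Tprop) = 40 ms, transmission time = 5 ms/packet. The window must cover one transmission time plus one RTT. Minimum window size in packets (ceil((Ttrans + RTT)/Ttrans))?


Given: Ttrans = 5 ms, RTT = 40 ms (= 2 * Tprop, Tprop = 20 ms)
Time until first ACK returns = Ttrans + RTT = 5 + 40 = 45 ms
Need W * Ttrans >= Ttrans + RTT  ->  W >= (Ttrans + RTT) / Ttrans
(Ttrans + RTT) / Ttrans = 45 / 5 = 9
W_min = ceil(9) = 9

9


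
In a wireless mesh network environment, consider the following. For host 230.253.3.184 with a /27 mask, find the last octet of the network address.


Given: IP = 230.253.3.184, prefix = /27
Subnet mask = 255.255.255.224
Last octet of IP: 184
Last octet of mask: 224
Network last octet = 184 AND 224 = 160

160


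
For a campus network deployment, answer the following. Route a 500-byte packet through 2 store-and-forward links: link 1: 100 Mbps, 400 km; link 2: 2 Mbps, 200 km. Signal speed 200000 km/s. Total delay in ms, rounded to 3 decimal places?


Packet = 500 bytes = 4000 bits. Store-and-forward: sum (t_trans + t_prop) per link.
Link 1: t_trans = 4000/(100*10^6) s = 0.0400 ms; t_prop = 400/200000 s = 2.0000 ms; subtotal = 2.0400 ms
Link 2: t_trans = 4000/(2*10^6) s = 2.0000 ms; t_prop = 200/200000 s = 1.0000 ms; subtotal = 3.0000 ms
End-to-end = 2.0400 + 3.0000 = 5.0400 ms -> 5.040 ms (3 dp)

5.040


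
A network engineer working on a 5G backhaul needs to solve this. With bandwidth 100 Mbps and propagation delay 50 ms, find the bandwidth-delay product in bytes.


Given: bandwidth = 100 Mbps, delay = 50 ms
BDP in bits = 100 * 10^6 * 50 / 1000
BDP in bits = 5000000
BDP in bytes = 5000000 / 8 = 625000

625000


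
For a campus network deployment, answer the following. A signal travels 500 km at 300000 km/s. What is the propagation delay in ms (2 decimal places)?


Given: distance = 500 km, speed = 300000 km/s
Delay = distance / speed = 500 / 300000 seconds
Delay in ms = 500 * 1000 / 300000
Delay = 1.6667 ms
Rounded to 2 dp = 1.67 ms

1.67


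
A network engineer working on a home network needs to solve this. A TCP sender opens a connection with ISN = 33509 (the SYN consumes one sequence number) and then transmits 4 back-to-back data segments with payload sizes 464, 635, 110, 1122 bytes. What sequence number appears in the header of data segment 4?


The SYN occupies sequence number ISN = 33509, so the first data byte is ISN + 1 = 33510.
SEQ of data segment i = (ISN + 1) + sum of payload sizes of segments 1..i-1.
Segment 1: SEQ = 33510, payload = 464 bytes
Segment 2: SEQ = 33974, payload = 635 bytes
Segment 3: SEQ = 34609, payload = 110 bytes
Segment 4: SEQ = 34719, payload = 1122 bytes
SEQ of segment 4 = 33510 + 464 + 635 + 110 = 34719

34719


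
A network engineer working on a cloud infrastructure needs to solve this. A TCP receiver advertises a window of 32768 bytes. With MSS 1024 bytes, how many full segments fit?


Given: RWND = 32768 bytes, MSS = 1024 bytes
Full segments = floor(RWND / MSS)
Full segments = floor(32768 / 1024)
Full segments = floor(32.0) = 32

32


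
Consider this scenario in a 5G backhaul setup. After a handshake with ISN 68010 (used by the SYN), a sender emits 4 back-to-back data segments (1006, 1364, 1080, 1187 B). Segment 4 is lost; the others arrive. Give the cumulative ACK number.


SYN uses sequence number 68010; first data byte = ISN + 1 = 68011.
Segment 1: SEQ = 68011, len = 1006 B, covers [68011, 69016]
Segment 2: SEQ = 69017, len = 1364 B, covers [69017, 70380]
Segment 3: SEQ = 70381, len = 1080 B, covers [70381, 71460]
Segment 4: SEQ = 71461, len = 1187 B, covers [71461, 72647] [LOST]
In-order data received: bytes [68011, 71460] (segments 1..3).
Segment 4 missing -> gap begins at byte 71461.
Cumulative ACK = next expected in-order byte = 68011 + 1006 + 1364 + 1080 = 71461

71461


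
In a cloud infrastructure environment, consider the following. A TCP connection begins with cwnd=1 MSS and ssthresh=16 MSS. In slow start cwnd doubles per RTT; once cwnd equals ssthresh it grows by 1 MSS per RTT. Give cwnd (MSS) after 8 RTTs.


RTT 0: cwnd = 1 MSS (initial)
RTT 1: cwnd = 2 MSS (slow start, doubled)
RTT 2: cwnd = 4 MSS (slow start, doubled)
RTT 3: cwnd = 8 MSS (slow start, doubled)
RTT 4: cwnd = 16 MSS (slow start, doubled)
RTT 5: cwnd = 17 MSS (congestion avoidance, +1)
RTT 6: cwnd = 18 MSS (congestion avoidance, +1)
RTT 7: cwnd = 19 MSS (congestion avoidance, +1)
RTT 8: cwnd = 20 MSS (congestion avoidance, +1)

20


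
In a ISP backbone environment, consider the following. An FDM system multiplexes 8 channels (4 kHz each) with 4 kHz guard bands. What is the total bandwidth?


Given: 8 channels, 4 kHz each, guard = 4 kHz
Channel bandwidth = 8 * 4 = 32 kHz
Guard bands = 7 gaps * 4 kHz = 28 kHz
Total = 32 + 28 = 60 kHz

60


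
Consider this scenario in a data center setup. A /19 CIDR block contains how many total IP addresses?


Given: CIDR prefix /19
Host bits = 32 - 19 = 13
Total addresses = 2^13 = 8192

8192


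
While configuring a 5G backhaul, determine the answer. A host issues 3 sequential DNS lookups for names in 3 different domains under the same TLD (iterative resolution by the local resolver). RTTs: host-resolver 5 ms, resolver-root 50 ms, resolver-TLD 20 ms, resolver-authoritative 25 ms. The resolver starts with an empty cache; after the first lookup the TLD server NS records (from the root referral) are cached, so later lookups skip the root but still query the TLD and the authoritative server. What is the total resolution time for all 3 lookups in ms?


Lookup 1 (cold cache): local + root + TLD + auth = 5 + 50 + 20 + 25 = 100 ms
Lookups 2..3 (TLD NS cached -> skip root; new domain -> still ask TLD and auth): local + TLD + auth = 5 + 20 + 25 = 50 ms each
Remaining 2 lookups: 2 * 50 = 100 ms
Total = 100 + 100 = 200 ms

200


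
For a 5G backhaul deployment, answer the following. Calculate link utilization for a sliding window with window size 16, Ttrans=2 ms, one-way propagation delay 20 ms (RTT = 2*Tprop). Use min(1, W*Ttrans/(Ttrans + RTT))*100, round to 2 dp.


Given: W = 16, Ttrans = 2 ms, RTT = 40 ms (= 2 * Tprop, Tprop = 20 ms)
Cycle time = Ttrans + RTT = 2 + 40 = 42 ms (first packet sent until its ACK returns)
W * Ttrans = 16 * 2 = 32 ms of sending per cycle
W * Ttrans / (Ttrans + RTT) = 32 / 42 = 0.761905
U = min(1, 0.761905) = 0.761905
U% = 76.19%

76.19


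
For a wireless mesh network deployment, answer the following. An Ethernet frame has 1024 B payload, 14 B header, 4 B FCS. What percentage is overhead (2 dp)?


Given: payload = 1024 B, header = 14 B, trailer = 4 B
Overhead bytes = header + trailer = 14 + 4 = 18
Total frame = payload + overhead = 1024 + 18 = 1042
Overhead % = 18 / 1042 * 100 = 1.7274% -> 1.73% (2 dp)

1.73


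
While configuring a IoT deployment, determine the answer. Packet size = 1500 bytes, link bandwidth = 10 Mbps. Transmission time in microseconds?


Given: packet = 1500 bytes, bandwidth = 10 Mbps
Packet in bits = 1500 * 8 = 12000 bits
Bandwidth = 10 * 10^6 = 10000000 bps
Time = 12000 / 10000000 seconds
Time in us = 12000 * 10^6 / 10000000 = 1200

1200


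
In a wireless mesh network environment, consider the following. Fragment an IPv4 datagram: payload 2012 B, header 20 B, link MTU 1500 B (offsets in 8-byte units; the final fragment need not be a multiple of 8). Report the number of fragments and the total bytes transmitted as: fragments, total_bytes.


Max data per non-final fragment = floor((MTU - header)/8)*8 = floor((1500 - 20)/8)*8 = floor(1480/8)*8 = 1480 B
Final fragment needs no 8-byte alignment: it can carry up to MTU - header = 1480 B
Non-final fragments needed = ceil((payload - 1480) / 1480) = ceil(532/1480) = ceil(0.3595) = 1
Number of fragments = 1 + 1 = 2
Fragment sizes (data): 1 * 1480 B + 532 B (last, 532 <= 1480 OK)
Total bytes sent = payload + n_frags * header = 2012 + 2*20 = 2012 + 40 = 2052 B

2, 2052


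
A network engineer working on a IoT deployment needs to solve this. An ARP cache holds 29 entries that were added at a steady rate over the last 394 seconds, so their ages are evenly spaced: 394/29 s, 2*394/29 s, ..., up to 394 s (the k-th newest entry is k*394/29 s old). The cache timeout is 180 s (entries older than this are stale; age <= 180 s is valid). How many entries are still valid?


Ages are k * 394/29 s for k = 1..29 (spacing = 13.5862 s).
Entry k is valid iff k * 394/29 <= 180 iff k <= 29 * 180 / 394 = 13.2487
n_valid = floor(13.2487) = 13
(n_stale = 29 - 13 = 16)

13


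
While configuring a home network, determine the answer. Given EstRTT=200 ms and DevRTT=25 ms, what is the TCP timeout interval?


Given: EstRTT = 200 ms, DevRTT = 25 ms
Timeout = EstRTT + 4 * DevRTT
4 * DevRTT = 4 * 25 = 100
Timeout = 200 + 100 = 300 ms

300


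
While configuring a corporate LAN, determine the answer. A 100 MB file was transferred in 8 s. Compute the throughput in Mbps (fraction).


Given: file = 100 MB, time = 8 s
File in Mb = 100 * 8 = 800 Mb
Throughput = 800 / 8 Mbps
Throughput = 100 Mbps

100


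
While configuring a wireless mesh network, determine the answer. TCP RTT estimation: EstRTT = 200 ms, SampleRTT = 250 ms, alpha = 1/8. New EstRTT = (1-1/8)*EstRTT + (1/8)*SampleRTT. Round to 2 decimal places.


Given: EstRTT = 200 ms, SampleRTT = 250 ms, alpha = 1/8
New EstRTT = (1 - alpha) * EstRTT + alpha * SampleRTT
(7/8) * 200 = 175
(1/8) * 250 = 31.25
New EstRTT = 175 + 31.25 = 206.25 ms -> 206.25 ms (2 dp)

206.25


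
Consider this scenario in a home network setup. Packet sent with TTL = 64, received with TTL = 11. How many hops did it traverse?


Given: initial TTL = 64, received TTL = 11
Hops = initial TTL - received TTL
Hops = 64 - 11 = 53

53


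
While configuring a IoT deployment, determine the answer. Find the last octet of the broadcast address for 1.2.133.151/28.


Given: IP = 1.2.133.151, prefix = /28
Host bits = 32 - 28 = 4
Network last octet = 151 AND mask = 144
Host part size = 2^4 - 1 = 15
Broadcast last octet = 144 OR 15 = 159

159


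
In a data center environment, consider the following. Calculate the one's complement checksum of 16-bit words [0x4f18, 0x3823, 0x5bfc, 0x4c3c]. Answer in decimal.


Given words: [0x4f18, 0x3823, 0x5bfc, 0x4c3c]
Step 1: Sum all words
Raw sum = 20248 + 14371 + 23548 + 19516 = 77683
Step 2: Fold carry: (12147 + 1) = 12148
One's complement = ~12148 & 0xFFFF = 53387

53387


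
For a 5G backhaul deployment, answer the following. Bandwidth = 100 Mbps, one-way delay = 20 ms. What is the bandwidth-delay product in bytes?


Given: bandwidth = 100 Mbps, delay = 20 ms
BDP in bits = 100 * 10^6 * 20 / 1000
BDP in bits = 2000000
BDP in bytes = 2000000 / 8 = 250000

250000


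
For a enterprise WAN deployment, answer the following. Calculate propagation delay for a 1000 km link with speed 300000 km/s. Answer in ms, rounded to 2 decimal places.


Given: distance = 1000 km, speed = 300000 km/s
Delay = distance / speed = 1000 / 300000 seconds
Delay in ms = 1000 * 1000 / 300000
Delay = 3.3333 ms
Rounded to 2 dp = 3.33 ms

3.33


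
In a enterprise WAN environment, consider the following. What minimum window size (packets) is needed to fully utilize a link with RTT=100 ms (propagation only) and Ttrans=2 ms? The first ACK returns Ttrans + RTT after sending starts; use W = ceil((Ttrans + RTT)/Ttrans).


Given: Ttrans = 2 ms, RTT = 100 ms (= 2 * Tprop, Tprop = 50 ms)
Time until first ACK returns = Ttrans + RTT = 2 + 100 = 102 ms
Need W * Ttrans >= Ttrans + RTT  ->  W >= (Ttrans + RTT) / Ttrans
(Ttrans + RTT) / Ttrans = 102 / 2 = 51
W_min = ceil(51) = 51

51


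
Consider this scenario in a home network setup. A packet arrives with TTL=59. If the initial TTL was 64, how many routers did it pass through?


Given: initial TTL = 64, received TTL = 59
Hops = initial TTL - received TTL
Hops = 64 - 59 = 5

5


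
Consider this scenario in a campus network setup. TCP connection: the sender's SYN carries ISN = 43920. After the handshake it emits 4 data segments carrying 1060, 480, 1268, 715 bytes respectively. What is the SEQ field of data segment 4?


The SYN occupies sequence number ISN = 43920, so the first data byte is ISN + 1 = 43921.
SEQ of data segment i = (ISN + 1) + sum of payload sizes of segments 1..i-1.
Segment 1: SEQ = 43921, payload = 1060 bytes
Segment 2: SEQ = 44981, payload = 480 bytes
Segment 3: SEQ = 45461, payload = 1268 bytes
Segment 4: SEQ = 46729, payload = 715 bytes
SEQ of segment 4 = 43921 + 1060 + 480 + 1268 = 46729

46729


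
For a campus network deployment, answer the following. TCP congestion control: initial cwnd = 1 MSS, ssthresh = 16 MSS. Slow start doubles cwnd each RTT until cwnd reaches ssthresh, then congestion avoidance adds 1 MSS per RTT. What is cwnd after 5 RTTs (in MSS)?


RTT 0: cwnd = 1 MSS (initial)
RTT 1: cwnd = 2 MSS (slow start, doubled)
RTT 2: cwnd = 4 MSS (slow start, doubled)
RTT 3: cwnd = 8 MSS (slow start, doubled)
RTT 4: cwnd = 16 MSS (slow start, doubled)
RTT 5: cwnd = 17 MSS (congestion avoidance, +1)

17


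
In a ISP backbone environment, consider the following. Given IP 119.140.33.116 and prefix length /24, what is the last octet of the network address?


Given: IP = 119.140.33.116, prefix = /24
Subnet mask = 255.255.255.0
Last octet of IP: 116
Last octet of mask: 0
Network last octet = 116 AND 0 = 0

0


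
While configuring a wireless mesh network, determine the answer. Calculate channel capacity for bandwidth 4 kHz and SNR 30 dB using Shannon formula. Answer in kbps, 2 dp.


Given: B = 4 kHz, SNR = 30 dB
SNR linear = 10^(30/10) = 1000
1 + SNR = 1001
log2(1001) = 9.9672262588
C = 4 * 1000 * 9.9672262588 = 39868.9050 bps
C = 39.868905 kbps -> 39.87 kbps (2 dp)

39.87


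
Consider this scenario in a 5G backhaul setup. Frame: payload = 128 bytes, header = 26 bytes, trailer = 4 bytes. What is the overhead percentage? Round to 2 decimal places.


Given: payload = 128 B, header = 26 B, trailer = 4 B
Overhead bytes = header + trailer = 26 + 4 = 30
Total frame = payload + overhead = 128 + 30 = 158
Overhead % = 30 / 158 * 100 = 18.9873% -> 18.99% (2 dp)

18.99


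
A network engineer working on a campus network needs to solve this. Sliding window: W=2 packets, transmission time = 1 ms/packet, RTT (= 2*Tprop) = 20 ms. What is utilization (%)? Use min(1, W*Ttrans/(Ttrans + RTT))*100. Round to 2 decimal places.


Given: W = 2, Ttrans = 1 ms, RTT = 20 ms (= 2 * Tprop, Tprop = 10 ms)
Cycle time = Ttrans + RTT = 1 + 20 = 21 ms (first packet sent until its ACK returns)
W * Ttrans = 2 * 1 = 2 ms of sending per cycle
W * Ttrans / (Ttrans + RTT) = 2 / 21 = 0.095238
U = min(1, 0.095238) = 0.095238
U% = 9.52%

9.52


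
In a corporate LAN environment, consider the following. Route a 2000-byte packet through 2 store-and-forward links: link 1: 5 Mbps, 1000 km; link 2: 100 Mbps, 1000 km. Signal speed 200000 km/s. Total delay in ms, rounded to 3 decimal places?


Packet = 2000 bytes = 16000 bits. Store-and-forward: sum (t_trans + t_prop) per link.
Link 1: t_trans = 16000/(5*10^6) s = 3.2000 ms; t_prop = 1000/200000 s = 5.0000 ms; subtotal = 8.2000 ms
Link 2: t_trans = 16000/(100*10^6) s = 0.1600 ms; t_prop = 1000/200000 s = 5.0000 ms; subtotal = 5.1600 ms
End-to-end = 8.2000 + 5.1600 = 13.3600 ms -> 13.360 ms (3 dp)

13.360


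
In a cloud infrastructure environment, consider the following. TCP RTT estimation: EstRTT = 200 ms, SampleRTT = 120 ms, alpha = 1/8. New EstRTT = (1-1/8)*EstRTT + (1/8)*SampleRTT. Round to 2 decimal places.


Given: EstRTT = 200 ms, SampleRTT = 120 ms, alpha = 1/8
New EstRTT = (1 - alpha) * EstRTT + alpha * SampleRTT
(7/8) * 200 = 175
(1/8) * 120 = 15
New EstRTT = 175 + 15 = 190 ms -> 190.00 ms (2 dp)

190.00


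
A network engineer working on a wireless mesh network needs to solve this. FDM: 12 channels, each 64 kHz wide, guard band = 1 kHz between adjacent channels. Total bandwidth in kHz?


Given: 12 channels, 64 kHz each, guard = 1 kHz
Channel bandwidth = 12 * 64 = 768 kHz
Guard bands = 11 gaps * 1 kHz = 11 kHz
Total = 768 + 11 = 779 kHz

779


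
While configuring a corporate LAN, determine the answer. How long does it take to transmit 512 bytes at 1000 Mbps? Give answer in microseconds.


Given: packet = 512 bytes, bandwidth = 1000 Mbps
Packet in bits = 512 * 8 = 4096 bits
Bandwidth = 1000 * 10^6 = 1000000000 bps
Time = 4096 / 1000000000 seconds
Time in us = 4096 * 10^6 / 1000000000 = 4.096

4.096


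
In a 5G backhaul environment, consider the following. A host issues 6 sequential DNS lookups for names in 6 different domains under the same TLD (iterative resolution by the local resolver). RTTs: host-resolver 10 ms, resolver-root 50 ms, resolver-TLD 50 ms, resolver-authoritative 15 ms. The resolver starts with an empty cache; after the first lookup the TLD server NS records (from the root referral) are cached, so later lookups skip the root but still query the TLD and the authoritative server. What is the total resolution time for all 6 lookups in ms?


Lookup 1 (cold cache): local + root + TLD + auth = 10 + 50 + 50 + 15 = 125 ms
Lookups 2..6 (TLD NS cached -> skip root; new domain -> still ask TLD and auth): local + TLD + auth = 10 + 50 + 15 = 75 ms each
Remaining 5 lookups: 5 * 75 = 375 ms
Total = 125 + 375 = 500 ms

500


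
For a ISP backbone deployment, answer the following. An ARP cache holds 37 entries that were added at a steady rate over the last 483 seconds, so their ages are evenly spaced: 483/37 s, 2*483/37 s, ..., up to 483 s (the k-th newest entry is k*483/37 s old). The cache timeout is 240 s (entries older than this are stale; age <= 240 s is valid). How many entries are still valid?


Ages are k * 483/37 s for k = 1..37 (spacing = 13.0541 s).
Entry k is valid iff k * 483/37 <= 240 iff k <= 37 * 240 / 483 = 18.3851
n_valid = floor(18.3851) = 18
(n_stale = 37 - 18 = 19)

18


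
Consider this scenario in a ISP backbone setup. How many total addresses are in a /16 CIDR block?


Given: CIDR prefix /16
Host bits = 32 - 16 = 16
Total addresses = 2^16 = 65536

65536


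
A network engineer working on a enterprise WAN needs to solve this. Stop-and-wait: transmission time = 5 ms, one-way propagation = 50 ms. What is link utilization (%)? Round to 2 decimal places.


Given: Ttrans = 5 ms, Tprop = 50 ms
RTT = 2 * Tprop = 2 * 50 = 100 ms
U = Ttrans / (Ttrans + RTT)
U = 5 / (5 + 100)
U = 5 / 105 = 0.047619
U% = 4.76%

4.76


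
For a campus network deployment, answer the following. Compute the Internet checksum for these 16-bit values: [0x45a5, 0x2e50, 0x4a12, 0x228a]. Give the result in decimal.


Given words: [0x45a5, 0x2e50, 0x4a12, 0x228a]
Step 1: Sum all words
Raw sum = 17829 + 11856 + 18962 + 8842 = 57489
One's complement = ~57489 & 0xFFFF = 8046

8046


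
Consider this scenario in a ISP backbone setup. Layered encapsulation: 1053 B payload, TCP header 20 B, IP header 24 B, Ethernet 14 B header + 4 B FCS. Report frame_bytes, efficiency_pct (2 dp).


TCP segment = 1053 + 20 = 1073 B
IP packet = 1073 + 24 = 1097 B
Ethernet frame = 1097 + 14 + 4 = 1115 B
Efficiency = app / frame = 1053 / 1115 = 0.944395 = 94.4395% -> 94.44% (2 dp)

1115, 94.44


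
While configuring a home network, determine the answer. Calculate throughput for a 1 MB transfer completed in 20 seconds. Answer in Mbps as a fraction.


Given: file = 1 MB, time = 20 s
File in Mb = 1 * 8 = 8 Mb
Throughput = 8 / 20 Mbps
Throughput = 2/5 Mbps

2/5


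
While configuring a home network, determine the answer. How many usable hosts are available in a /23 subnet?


Given: subnet mask /23
Host bits = 32 - 23 = 9
Total addresses = 2^9 = 512
Usable hosts = 512 - 2 (network + broadcast) = 510

510


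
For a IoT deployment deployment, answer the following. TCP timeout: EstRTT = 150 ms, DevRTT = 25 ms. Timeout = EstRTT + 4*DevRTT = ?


Given: EstRTT = 150 ms, DevRTT = 25 ms
Timeout = EstRTT + 4 * DevRTT
4 * DevRTT = 4 * 25 = 100
Timeout = 150 + 100 = 250 ms

250


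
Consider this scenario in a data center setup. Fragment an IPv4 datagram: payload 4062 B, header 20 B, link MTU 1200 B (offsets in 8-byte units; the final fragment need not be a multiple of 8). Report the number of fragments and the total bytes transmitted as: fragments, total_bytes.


Max data per non-final fragment = floor((MTU - header)/8)*8 = floor((1200 - 20)/8)*8 = floor(1180/8)*8 = 1176 B
Final fragment needs no 8-byte alignment: it can carry up to MTU - header = 1180 B
Non-final fragments needed = ceil((payload - 1180) / 1176) = ceil(2882/1176) = ceil(2.4507) = 3
Number of fragments = 3 + 1 = 4
Fragment sizes (data): 3 * 1176 B + 534 B (last, 534 <= 1180 OK)
Total bytes sent = payload + n_frags * header = 4062 + 4*20 = 4062 + 80 = 4142 B

4, 4142


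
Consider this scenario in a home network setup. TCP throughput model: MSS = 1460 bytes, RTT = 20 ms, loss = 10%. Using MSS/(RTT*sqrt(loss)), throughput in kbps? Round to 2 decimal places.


Given: MSS = 1460 bytes, RTT = 20 ms, loss = 10%
RTT in seconds = 20 / 1000 = 0.02
Loss rate = 10% = 0.1
sqrt(loss) = sqrt(0.1) = 0.316227766017
Throughput (bytes/s) = 1460 / (0.02 * 0.316227766017) = 230846.2692
Throughput (kbps) = 230846.2692 * 8 / 1000 = 1846.770154 -> 1846.77 kbps (2 dp)

1846.77


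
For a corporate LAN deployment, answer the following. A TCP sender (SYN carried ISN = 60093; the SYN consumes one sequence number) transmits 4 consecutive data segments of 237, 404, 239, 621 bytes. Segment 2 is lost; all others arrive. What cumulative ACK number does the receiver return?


SYN uses sequence number 60093; first data byte = ISN + 1 = 60094.
Segment 1: SEQ = 60094, len = 237 B, covers [60094, 60330]
Segment 2: SEQ = 60331, len = 404 B, covers [60331, 60734] [LOST]
Segment 3: SEQ = 60735, len = 239 B, covers [60735, 60973]
Segment 4: SEQ = 60974, len = 621 B, covers [60974, 61594]
In-order data received: bytes [60094, 60330] (segments 1..1).
Segment 2 missing -> gap begins at byte 60331; later segments buffered out of order.
Cumulative ACK = next expected in-order byte = 60094 + 237 = 60331

60331


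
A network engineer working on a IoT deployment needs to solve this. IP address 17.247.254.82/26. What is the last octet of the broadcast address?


Given: IP = 17.247.254.82, prefix = /26
Host bits = 32 - 26 = 6
Network last octet = 82 AND mask = 64
Host part size = 2^6 - 1 = 63
Broadcast last octet = 64 OR 63 = 127

127


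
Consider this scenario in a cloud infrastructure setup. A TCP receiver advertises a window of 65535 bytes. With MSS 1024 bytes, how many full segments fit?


Given: RWND = 65535 bytes, MSS = 1024 bytes
Full segments = floor(RWND / MSS)
Full segments = floor(65535 / 1024)
Full segments = floor(63.999) = 63

63


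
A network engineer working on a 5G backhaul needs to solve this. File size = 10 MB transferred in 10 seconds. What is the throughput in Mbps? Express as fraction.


Given: file = 10 MB, time = 10 s
File in Mb = 10 * 8 = 80 Mb
Throughput = 80 / 10 Mbps
Throughput = 8 Mbps

8


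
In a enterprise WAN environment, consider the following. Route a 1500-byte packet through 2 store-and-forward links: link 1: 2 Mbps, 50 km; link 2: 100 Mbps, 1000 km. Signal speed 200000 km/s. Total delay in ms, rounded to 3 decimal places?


Packet = 1500 bytes = 12000 bits. Store-and-forward: sum (t_trans + t_prop) per link.
Link 1: t_trans = 12000/(2*10^6) s = 6.0000 ms; t_prop = 50/200000 s = 0.2500 ms; subtotal = 6.2500 ms
Link 2: t_trans = 12000/(100*10^6) s = 0.1200 ms; t_prop = 1000/200000 s = 5.0000 ms; subtotal = 5.1200 ms
End-to-end = 6.2500 + 5.1200 = 11.3700 ms -> 11.370 ms (3 dp)

11.370


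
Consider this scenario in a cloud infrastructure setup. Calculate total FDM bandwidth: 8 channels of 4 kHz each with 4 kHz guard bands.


Given: 8 channels, 4 kHz each, guard = 4 kHz
Channel bandwidth = 8 * 4 = 32 kHz
Guard bands = 7 gaps * 4 kHz = 28 kHz
Total = 32 + 28 = 60 kHz

60


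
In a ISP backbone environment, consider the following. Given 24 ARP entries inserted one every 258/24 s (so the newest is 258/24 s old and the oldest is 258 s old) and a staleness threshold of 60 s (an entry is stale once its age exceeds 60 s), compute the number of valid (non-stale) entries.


Ages are k * 258/24 s for k = 1..24 (spacing = 10.7500 s).
Entry k is valid iff k * 258/24 <= 60 iff k <= 24 * 60 / 258 = 5.5814
n_valid = floor(5.5814) = 5
(n_stale = 24 - 5 = 19)

5


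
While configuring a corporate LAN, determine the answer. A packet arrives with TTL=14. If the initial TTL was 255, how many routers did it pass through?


Given: initial TTL = 255, received TTL = 14
Hops = initial TTL - received TTL
Hops = 255 - 14 = 241

241


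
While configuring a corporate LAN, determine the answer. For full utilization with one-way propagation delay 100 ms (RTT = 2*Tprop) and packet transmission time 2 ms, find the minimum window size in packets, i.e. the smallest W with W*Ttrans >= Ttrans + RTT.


Given: Ttrans = 2 ms, RTT = 200 ms (= 2 * Tprop, Tprop = 100 ms)
Time until first ACK returns = Ttrans + RTT = 2 + 200 = 202 ms
Need W * Ttrans >= Ttrans + RTT  ->  W >= (Ttrans + RTT) / Ttrans
(Ttrans + RTT) / Ttrans = 202 / 2 = 101
W_min = ceil(101) = 101

101


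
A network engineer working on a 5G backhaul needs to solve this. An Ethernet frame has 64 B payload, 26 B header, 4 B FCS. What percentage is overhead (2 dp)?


Given: payload = 64 B, header = 26 B, trailer = 4 B
Overhead bytes = header + trailer = 26 + 4 = 30
Total frame = payload + overhead = 64 + 30 = 94
Overhead % = 30 / 94 * 100 = 31.9149% -> 31.91% (2 dp)

31.91


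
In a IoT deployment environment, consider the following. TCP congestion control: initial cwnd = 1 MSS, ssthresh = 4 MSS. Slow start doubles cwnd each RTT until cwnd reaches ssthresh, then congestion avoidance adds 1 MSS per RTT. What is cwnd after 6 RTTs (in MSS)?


RTT 0: cwnd = 1 MSS (initial)
RTT 1: cwnd = 2 MSS (slow start, doubled)
RTT 2: cwnd = 4 MSS (slow start, doubled)
RTT 3: cwnd = 5 MSS (congestion avoidance, +1)
RTT 4: cwnd = 6 MSS (congestion avoidance, +1)
RTT 5: cwnd = 7 MSS (congestion avoidance, +1)
RTT 6: cwnd = 8 MSS (congestion avoidance, +1)

8


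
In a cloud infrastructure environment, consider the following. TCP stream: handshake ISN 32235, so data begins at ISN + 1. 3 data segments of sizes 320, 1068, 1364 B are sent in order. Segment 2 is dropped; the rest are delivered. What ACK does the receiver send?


SYN uses sequence number 32235; first data byte = ISN + 1 = 32236.
Segment 1: SEQ = 32236, len = 320 B, covers [32236, 32555]
Segment 2: SEQ = 32556, len = 1068 B, covers [32556, 33623] [LOST]
Segment 3: SEQ = 33624, len = 1364 B, covers [33624, 34987]
In-order data received: bytes [32236, 32555] (segments 1..1).
Segment 2 missing -> gap begins at byte 32556; later segments buffered out of order.
Cumulative ACK = next expected in-order byte = 32236 + 320 = 32556

32556


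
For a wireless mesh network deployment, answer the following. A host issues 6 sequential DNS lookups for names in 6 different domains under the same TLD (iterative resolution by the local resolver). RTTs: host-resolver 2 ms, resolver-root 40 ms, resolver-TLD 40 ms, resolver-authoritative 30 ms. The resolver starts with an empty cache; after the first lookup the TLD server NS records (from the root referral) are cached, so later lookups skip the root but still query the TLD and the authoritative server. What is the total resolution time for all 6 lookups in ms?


Lookup 1 (cold cache): local + root + TLD + auth = 2 + 40 + 40 + 30 = 112 ms
Lookups 2..6 (TLD NS cached -> skip root; new domain -> still ask TLD and auth): local + TLD + auth = 2 + 40 + 30 = 72 ms each
Remaining 5 lookups: 5 * 72 = 360 ms
Total = 112 + 360 = 472 ms

472


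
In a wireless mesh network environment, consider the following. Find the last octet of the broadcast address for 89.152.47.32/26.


Given: IP = 89.152.47.32, prefix = /26
Host bits = 32 - 26 = 6
Network last octet = 32 AND mask = 0
Host part size = 2^6 - 1 = 63
Broadcast last octet = 0 OR 63 = 63

63


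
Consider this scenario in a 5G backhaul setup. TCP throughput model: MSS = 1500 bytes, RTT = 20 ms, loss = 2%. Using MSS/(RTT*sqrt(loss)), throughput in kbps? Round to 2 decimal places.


Given: MSS = 1500 bytes, RTT = 20 ms, loss = 2%
RTT in seconds = 20 / 1000 = 0.02
Loss rate = 2% = 0.02
sqrt(loss) = sqrt(0.02) = 0.141421356237
Throughput (bytes/s) = 1500 / (0.02 * 0.141421356237) = 530330.0859
Throughput (kbps) = 530330.0859 * 8 / 1000 = 4242.640687 -> 4242.64 kbps (2 dp)

4242.64


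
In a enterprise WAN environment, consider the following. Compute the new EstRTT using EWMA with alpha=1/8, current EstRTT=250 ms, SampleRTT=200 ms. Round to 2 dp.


Given: EstRTT = 250 ms, SampleRTT = 200 ms, alpha = 1/8
New EstRTT = (1 - alpha) * EstRTT + alpha * SampleRTT
(7/8) * 250 = 218.75
(1/8) * 200 = 25
New EstRTT = 218.75 + 25 = 243.75 ms -> 243.75 ms (2 dp)

243.75


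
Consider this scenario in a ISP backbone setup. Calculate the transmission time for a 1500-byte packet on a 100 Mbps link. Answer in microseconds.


Given: packet = 1500 bytes, bandwidth = 100 Mbps
Packet in bits = 1500 * 8 = 12000 bits
Bandwidth = 100 * 10^6 = 100000000 bps
Time = 12000 / 100000000 seconds
Time in us = 12000 * 10^6 / 100000000 = 120

120


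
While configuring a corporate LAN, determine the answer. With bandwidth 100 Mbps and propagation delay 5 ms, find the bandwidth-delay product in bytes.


Given: bandwidth = 100 Mbps, delay = 5 ms
BDP in bits = 100 * 10^6 * 5 / 1000
BDP in bits = 500000
BDP in bytes = 500000 / 8 = 62500

62500
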